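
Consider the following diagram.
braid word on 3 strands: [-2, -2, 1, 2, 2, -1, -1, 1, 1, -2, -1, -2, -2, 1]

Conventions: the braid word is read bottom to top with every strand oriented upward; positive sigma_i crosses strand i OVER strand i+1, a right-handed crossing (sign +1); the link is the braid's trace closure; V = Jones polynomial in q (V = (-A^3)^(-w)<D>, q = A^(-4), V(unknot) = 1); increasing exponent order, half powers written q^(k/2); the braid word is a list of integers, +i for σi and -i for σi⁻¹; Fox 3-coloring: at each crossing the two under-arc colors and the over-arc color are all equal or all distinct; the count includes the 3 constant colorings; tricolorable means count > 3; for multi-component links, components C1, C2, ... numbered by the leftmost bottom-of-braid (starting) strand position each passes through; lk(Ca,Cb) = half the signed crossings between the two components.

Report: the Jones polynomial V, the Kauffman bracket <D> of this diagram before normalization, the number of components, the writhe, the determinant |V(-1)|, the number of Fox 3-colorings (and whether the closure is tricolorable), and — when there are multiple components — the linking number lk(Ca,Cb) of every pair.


V(q) = q^-5 - 2q^-4 + 2q^-3 - 2q^-2 + 2q^-1 - 1 + q
bracket: A^-10 - A^-6 + 2A^-2 - 2A^2 + 2A^6 - 2A^10 + A^14, w = -2
1 component, writhe -2, over 14 crossings
det 11, colorings 3 of 3^14 — not tricolorable
observation: the span of V is 6, forcing >= 6 crossings in any diagram


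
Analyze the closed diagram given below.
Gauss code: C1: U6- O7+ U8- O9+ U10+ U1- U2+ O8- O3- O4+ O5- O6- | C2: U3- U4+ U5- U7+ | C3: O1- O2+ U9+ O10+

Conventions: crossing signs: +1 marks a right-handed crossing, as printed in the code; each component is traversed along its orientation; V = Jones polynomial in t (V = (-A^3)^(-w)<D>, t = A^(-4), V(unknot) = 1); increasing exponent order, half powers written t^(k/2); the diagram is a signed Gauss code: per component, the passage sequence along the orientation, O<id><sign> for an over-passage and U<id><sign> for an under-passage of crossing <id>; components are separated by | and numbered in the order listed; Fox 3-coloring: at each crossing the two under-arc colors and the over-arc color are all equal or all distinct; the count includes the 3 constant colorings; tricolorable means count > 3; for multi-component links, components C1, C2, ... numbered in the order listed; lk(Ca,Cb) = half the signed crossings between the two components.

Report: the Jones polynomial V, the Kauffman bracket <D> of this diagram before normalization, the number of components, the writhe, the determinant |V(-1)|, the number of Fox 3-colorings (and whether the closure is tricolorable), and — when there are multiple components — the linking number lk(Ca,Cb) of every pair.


Jones polynomial: V(t) = 1 + t + t^2 + t^3
<D> = A^-12 + A^-8 + A^-4 + 1; writhe 0
components 3, writhe 0 (10 crossings)
linking number lk(C1,C2) = 0
lk(C1,C3): +1
lk(C2,C3) = 0
3-colorings: 9 of 3^10, det 0 — tricolorable
note: summing lk over 3 pairs gives +1


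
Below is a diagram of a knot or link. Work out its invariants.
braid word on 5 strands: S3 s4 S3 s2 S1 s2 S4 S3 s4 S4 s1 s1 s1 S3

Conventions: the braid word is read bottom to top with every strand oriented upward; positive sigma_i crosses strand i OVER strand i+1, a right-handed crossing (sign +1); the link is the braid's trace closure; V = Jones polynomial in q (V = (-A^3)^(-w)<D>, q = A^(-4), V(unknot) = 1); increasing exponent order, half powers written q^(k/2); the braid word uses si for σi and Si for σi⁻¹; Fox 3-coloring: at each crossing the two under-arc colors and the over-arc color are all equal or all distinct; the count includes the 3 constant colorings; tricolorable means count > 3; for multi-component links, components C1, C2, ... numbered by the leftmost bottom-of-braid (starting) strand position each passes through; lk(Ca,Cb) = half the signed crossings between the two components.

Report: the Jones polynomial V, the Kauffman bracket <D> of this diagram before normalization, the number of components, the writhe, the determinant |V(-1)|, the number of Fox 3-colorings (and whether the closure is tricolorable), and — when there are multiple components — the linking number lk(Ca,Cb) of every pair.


V = -q^-3 + 2q^-2 - 3q^-1 + 4 - 3q + 4q^2 - 2q^3 + q^4 - q^5
<D> = -A^-20 + A^-16 - 2A^-12 + 4A^-8 - 3A^-4 + 4 - 3A^4 + 2A^8 - A^12 (w = 0)
1 component over 14 crossings, w = 0
9 Fox colorings among 3^14, |V(-1)| = 21: tricolorable
why: w = 0 (over 14 crossings) is diagram-only; (-A^3)^(0) removes it from V


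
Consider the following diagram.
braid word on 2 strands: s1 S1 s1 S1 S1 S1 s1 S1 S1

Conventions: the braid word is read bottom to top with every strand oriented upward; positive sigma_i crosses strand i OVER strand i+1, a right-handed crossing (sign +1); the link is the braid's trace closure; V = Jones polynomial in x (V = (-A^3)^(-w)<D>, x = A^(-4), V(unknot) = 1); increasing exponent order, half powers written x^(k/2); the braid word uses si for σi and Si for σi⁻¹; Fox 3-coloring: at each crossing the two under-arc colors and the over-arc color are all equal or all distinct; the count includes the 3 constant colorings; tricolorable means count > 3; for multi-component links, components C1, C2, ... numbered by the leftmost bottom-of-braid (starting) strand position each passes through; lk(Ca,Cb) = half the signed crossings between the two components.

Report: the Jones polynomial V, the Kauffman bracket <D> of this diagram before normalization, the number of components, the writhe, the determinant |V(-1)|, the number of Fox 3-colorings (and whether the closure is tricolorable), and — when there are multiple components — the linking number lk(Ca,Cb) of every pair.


Jones polynomial: V(x) = -x^-4 + x^-3 + x^-1
<D> = -A^-5 - A^3 + A^7; writhe -3
components 1, writhe -3 (9 crossings)
3-colorings: 9 of 3^9, det 3 — tricolorable
note: inverse pairs cancel, leaving σ1⁻¹ σ1⁻¹ σ1⁻¹


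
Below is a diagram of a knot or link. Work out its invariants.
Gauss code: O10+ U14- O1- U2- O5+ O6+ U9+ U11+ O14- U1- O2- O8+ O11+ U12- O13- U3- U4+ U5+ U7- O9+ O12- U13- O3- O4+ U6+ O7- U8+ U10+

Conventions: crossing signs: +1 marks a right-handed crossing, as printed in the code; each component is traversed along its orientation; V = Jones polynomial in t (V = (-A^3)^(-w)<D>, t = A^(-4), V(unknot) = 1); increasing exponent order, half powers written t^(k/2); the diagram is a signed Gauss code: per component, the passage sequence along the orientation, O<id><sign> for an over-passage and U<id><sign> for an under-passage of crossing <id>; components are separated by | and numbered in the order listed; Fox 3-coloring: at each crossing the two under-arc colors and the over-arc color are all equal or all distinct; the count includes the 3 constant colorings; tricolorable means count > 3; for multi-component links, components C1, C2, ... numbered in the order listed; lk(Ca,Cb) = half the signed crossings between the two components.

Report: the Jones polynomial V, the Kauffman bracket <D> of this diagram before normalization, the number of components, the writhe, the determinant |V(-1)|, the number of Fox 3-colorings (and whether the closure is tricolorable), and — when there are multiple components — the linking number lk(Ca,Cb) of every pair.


Jones polynomial: V(t) = t^-5 - 2t^-4 + 2t^-3 - 2t^-2 + 2t^-1 - 1 + t
<D> = A^-4 - 1 + 2A^4 - 2A^8 + 2A^12 - 2A^16 + A^20; writhe 0
components 1, writhe 0 (14 crossings)
3-colorings: 3 of 3^14, det 11 — not tricolorable
note: V spans 6 powers of t: at least 6 crossings in any diagram


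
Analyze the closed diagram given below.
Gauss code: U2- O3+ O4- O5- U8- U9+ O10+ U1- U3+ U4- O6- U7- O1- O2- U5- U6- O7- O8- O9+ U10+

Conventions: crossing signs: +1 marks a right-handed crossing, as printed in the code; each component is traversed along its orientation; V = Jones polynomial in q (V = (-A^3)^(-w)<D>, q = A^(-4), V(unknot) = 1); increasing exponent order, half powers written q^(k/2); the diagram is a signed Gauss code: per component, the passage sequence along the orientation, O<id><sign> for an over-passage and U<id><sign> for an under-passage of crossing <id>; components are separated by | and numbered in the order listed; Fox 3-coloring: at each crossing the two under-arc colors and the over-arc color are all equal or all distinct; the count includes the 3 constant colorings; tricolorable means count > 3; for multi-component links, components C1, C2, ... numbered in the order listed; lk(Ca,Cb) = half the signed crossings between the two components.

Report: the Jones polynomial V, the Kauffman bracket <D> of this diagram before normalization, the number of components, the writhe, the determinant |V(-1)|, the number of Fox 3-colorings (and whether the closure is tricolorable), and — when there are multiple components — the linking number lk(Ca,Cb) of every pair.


Jones polynomial: V(q) = -q^-6 + q^-5 - q^-4 + 2q^-3 - q^-2 + q^-1
<D> = A^-8 - A^-4 + 2 - A^4 + A^8 - A^12; writhe -4
components 1, writhe -4 (10 crossings)
3-colorings: 3 of 3^10, det 7 — not tricolorable
note: w = -4 (over 10 crossings) is diagram-only; (-A^3)^(4) removes it from V


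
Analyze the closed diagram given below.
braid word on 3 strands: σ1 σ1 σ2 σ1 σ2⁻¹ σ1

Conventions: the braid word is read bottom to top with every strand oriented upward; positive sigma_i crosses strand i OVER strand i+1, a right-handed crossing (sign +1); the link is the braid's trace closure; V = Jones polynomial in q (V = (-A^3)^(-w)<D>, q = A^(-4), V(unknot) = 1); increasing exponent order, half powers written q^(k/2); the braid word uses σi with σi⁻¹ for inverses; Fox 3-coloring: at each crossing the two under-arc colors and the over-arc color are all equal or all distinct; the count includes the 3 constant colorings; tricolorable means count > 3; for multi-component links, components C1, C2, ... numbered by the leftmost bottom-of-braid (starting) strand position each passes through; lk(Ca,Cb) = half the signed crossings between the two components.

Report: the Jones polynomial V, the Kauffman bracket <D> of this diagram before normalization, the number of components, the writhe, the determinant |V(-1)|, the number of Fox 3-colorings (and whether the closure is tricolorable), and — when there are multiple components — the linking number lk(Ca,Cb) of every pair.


V = q + q^3 - q^4
<D> = -A^-4 + 1 + A^8 (w = +4)
1 component over 6 crossings, w = +4
9 Fox colorings among 3^6, |V(-1)| = 3: tricolorable
why: the span of V is 3, forcing >= 3 crossings in any diagram


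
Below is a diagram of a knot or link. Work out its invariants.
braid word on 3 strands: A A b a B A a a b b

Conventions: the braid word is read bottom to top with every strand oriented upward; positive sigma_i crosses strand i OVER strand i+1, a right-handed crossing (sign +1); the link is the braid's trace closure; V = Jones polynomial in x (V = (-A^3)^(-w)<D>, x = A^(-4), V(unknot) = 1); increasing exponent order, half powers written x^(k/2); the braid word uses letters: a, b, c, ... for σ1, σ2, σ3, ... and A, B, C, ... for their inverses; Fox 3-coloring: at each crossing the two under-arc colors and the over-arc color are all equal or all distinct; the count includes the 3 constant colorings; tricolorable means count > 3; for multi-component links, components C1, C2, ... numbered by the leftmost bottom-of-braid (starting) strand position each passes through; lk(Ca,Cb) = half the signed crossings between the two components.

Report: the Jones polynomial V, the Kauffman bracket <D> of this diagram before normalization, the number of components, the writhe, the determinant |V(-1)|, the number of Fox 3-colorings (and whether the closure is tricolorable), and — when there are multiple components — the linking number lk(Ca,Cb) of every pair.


V(x) = -x^-1 + 2 - x + 2x^2 - x^3 + x^4 - x^5
bracket: -A^-14 + A^-10 - A^-6 + 2A^-2 - A^2 + 2A^6 - A^10, w = +2
1 component, writhe +2, over 10 crossings
det 9, colorings 9 of 3^10 — tricolorable
observation: V spans 6 powers of x: at least 6 crossings in any diagram


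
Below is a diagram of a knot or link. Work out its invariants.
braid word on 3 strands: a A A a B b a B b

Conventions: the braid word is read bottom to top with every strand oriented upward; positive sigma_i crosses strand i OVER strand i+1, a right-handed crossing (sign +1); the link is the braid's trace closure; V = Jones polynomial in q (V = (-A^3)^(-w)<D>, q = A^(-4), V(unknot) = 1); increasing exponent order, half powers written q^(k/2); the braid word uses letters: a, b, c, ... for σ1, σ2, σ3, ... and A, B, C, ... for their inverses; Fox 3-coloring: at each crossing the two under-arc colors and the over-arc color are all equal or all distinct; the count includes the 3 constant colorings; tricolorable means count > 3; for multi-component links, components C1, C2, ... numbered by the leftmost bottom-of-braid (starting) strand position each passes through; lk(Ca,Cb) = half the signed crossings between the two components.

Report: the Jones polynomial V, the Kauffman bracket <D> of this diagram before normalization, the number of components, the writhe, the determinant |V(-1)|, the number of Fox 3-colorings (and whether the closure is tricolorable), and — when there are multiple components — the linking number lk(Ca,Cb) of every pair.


V(q) = -q^(-1/2) - q^(1/2)
bracket: A + A^5, w = +1
2 components, writhe +1, over 9 crossings
lk(C1,C2) = 0
det 0, colorings 9 of 3^10 — tricolorable
observation: the 1 component pair carries total linking 0


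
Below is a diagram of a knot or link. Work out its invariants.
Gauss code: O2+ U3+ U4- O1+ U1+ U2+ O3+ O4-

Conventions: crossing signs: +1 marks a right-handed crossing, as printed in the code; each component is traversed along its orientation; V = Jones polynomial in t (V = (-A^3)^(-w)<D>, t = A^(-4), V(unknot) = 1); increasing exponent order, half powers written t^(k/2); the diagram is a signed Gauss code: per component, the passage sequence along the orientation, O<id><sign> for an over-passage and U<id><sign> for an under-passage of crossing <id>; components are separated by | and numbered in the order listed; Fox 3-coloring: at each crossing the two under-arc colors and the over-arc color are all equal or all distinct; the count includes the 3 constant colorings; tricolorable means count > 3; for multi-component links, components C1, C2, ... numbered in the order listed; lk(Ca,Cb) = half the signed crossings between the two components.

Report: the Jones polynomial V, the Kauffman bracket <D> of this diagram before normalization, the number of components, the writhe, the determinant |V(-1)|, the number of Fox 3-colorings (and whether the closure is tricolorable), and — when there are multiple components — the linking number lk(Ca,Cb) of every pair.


V = 1
<D> = A^6 (w = +2)
1 component over 4 crossings, w = +2
3 Fox colorings among 3^4, |V(-1)| = 1: not tricolorable
why: w = +2 shifts under R1 moves; the (-A^3)^(-2) factor cancels that in V


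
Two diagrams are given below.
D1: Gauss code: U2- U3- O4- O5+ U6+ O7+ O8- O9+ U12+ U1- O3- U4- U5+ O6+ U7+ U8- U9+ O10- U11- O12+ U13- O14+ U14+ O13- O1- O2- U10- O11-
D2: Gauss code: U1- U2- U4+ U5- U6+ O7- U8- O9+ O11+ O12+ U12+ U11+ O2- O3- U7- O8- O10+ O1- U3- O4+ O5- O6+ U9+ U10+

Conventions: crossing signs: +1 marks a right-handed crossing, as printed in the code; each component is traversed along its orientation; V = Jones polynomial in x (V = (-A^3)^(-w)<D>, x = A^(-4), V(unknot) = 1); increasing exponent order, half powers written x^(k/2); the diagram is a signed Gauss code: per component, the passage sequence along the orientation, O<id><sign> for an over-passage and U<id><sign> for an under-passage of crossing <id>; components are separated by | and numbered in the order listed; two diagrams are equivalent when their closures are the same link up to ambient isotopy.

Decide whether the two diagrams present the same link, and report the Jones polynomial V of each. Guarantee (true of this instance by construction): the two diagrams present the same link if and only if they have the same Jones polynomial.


equivalent: yes
D1 (bracket A^-2 + A^6 - A^10; 14 crossings at w = -2): V = -x^-4 + x^-3 + x^-1
V(D2) = -x^-4 + x^-3 + x^-1  [12 crossings, <D> = A^4 + A^12 - A^16, w = 0]
observation: Reidemeister moves carry D1 (14 crossings) to D2 (12)


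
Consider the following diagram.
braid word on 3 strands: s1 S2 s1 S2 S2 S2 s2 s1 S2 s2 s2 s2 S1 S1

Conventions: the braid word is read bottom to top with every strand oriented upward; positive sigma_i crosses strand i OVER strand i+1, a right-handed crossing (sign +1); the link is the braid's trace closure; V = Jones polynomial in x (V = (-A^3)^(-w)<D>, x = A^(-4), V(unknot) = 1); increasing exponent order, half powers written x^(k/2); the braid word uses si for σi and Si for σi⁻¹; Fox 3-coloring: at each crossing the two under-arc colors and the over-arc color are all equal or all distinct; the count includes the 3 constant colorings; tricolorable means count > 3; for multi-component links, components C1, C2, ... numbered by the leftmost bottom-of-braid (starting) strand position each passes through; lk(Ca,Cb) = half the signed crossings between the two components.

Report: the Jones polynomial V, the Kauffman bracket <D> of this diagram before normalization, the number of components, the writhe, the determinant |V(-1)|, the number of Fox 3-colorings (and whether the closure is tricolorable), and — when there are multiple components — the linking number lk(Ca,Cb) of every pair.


V(x) = -x^-3 + x^-2 - x^-1 + 3 - x + x^2 - x^3
bracket: -A^-12 + A^-8 - A^-4 + 3 - A^4 + A^8 - A^12, w = 0
1 component, writhe 0, over 14 crossings
det 9, colorings 27 of 3^14 — tricolorable
observation: w = 0 (over 14 crossings) is diagram-only; (-A^3)^(0) removes it from V


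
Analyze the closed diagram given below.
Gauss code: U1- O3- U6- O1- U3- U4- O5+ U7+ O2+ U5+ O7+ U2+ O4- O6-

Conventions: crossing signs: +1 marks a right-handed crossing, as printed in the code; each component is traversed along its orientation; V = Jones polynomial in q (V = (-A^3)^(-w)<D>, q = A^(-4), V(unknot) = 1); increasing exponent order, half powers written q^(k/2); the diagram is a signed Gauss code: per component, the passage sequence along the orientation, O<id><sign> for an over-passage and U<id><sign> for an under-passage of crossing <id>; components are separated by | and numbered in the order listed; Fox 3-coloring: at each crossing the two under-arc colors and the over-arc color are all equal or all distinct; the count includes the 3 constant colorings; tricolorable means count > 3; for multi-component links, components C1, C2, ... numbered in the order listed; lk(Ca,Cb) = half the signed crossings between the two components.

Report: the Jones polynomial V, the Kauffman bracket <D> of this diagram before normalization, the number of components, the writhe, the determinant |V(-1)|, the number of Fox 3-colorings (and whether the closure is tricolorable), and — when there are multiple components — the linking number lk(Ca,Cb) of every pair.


V(q) = -q^-3 + q^-2 - q^-1 + 3 - q + q^2 - q^3
bracket: A^-15 - A^-11 + A^-7 - 3A^-3 + A - A^5 + A^9, w = -1
1 component, writhe -1, over 7 crossings
det 9, colorings 27 of 3^7 — tricolorable
observation: V spans 6 powers of q: at least 6 crossings in any diagram


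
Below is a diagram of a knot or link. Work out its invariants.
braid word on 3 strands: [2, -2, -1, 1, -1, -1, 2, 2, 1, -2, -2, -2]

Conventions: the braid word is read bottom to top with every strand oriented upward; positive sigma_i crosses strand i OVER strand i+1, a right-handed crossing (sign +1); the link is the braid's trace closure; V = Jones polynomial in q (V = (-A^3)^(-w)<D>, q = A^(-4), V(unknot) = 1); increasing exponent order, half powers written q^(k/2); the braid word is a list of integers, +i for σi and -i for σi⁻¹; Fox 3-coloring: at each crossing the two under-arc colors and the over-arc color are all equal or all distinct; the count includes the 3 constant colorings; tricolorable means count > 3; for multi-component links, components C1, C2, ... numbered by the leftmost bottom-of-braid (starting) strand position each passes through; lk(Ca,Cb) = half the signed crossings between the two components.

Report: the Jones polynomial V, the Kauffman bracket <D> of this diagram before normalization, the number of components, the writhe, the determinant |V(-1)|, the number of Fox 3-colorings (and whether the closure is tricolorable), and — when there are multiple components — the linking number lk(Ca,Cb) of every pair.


V(q) = q^-5 - 2q^-4 + 2q^-3 - 2q^-2 + 2q^-1 - 1 + q
bracket: A^-10 - A^-6 + 2A^-2 - 2A^2 + 2A^6 - 2A^10 + A^14, w = -2
1 component, writhe -2, over 12 crossings
det 11, colorings 3 of 3^12 — not tricolorable
observation: the word shrinks to σ1⁻¹ σ1⁻¹ σ2 σ2 σ1 σ2⁻¹ σ2⁻¹ σ2⁻¹ after cancelling


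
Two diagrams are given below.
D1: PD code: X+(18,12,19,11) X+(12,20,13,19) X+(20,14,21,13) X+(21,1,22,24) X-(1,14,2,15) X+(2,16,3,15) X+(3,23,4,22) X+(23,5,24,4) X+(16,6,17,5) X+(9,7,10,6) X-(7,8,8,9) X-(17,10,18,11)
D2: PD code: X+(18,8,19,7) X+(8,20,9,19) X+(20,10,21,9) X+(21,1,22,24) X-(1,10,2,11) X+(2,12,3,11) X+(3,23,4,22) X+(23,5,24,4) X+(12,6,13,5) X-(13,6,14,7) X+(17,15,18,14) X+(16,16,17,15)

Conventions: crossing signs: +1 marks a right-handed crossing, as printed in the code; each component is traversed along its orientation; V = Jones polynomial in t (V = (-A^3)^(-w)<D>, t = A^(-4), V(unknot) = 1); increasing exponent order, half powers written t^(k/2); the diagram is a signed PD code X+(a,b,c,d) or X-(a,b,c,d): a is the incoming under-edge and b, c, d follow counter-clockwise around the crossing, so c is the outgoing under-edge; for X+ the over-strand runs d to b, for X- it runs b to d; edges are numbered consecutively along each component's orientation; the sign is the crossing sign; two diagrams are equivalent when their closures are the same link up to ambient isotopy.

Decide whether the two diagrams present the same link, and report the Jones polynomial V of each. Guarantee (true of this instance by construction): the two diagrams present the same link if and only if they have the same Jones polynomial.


same link: yes
V(D1) = t^2 + 2t^4 - 2t^5 + t^6 - 2t^7 + t^8  [12 crossings, <D> = A^-14 - 2A^-10 + A^-6 - 2A^-2 + 2A^2 + A^10, w = +6]
V(D2) = t^2 + 2t^4 - 2t^5 + t^6 - 2t^7 + t^8  [12 crossings, <D> = A^-8 - 2A^-4 + 1 - 2A^4 + 2A^8 + A^16, w = +8]
insight: from 12 to 12 crossings by R-moves: one link, two diagrams


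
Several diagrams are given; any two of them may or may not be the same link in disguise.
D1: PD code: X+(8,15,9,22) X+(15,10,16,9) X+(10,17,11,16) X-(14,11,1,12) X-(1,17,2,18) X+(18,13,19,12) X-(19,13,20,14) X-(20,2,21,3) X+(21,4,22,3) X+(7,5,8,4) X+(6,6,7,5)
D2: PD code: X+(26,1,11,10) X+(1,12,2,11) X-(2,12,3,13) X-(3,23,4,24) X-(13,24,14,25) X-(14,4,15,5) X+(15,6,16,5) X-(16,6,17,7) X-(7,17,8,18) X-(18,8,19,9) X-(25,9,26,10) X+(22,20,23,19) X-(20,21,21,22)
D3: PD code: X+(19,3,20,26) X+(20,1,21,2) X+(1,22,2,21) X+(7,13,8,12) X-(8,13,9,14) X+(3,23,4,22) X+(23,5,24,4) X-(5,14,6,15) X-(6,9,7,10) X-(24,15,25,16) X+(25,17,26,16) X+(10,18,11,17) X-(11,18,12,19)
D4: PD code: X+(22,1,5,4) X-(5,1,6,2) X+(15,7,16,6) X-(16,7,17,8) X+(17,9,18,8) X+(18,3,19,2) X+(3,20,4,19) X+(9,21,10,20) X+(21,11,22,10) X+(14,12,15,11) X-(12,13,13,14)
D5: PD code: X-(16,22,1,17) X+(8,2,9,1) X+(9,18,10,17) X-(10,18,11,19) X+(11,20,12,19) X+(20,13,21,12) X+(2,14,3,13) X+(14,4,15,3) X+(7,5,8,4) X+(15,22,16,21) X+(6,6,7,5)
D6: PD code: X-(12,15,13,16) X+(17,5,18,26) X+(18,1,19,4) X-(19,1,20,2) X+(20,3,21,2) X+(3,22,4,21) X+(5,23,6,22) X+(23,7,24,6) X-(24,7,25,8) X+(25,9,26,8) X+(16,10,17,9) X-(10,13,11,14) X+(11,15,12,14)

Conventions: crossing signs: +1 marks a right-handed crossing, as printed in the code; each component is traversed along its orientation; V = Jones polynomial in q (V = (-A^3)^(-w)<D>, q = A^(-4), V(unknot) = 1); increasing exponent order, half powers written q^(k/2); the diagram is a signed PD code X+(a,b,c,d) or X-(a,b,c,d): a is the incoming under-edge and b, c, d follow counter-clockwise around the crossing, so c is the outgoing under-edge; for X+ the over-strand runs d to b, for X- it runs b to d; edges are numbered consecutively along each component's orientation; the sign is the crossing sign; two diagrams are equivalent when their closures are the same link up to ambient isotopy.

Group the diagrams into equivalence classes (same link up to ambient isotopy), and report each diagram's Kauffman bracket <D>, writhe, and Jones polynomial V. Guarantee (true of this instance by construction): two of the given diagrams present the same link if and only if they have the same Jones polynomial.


equivalence classes: {D1} | {D2} | {D3, D4, D5, D6}
D1 (bracket A^-1 + A^7; 11 crossings at w = +3): V = -q^(1/2) - q^(5/2)
D2 (bracket A^-9 + A^-1 - A^3 + A^7; 13 crossings at w = -5): V = -q^(-11/2) + q^(-9/2) - q^(-7/2) - q^(-3/2)
D3 (bracket -A^-17 + A^-13 - A^-9 + 2A^-5 + A^3; 13 crossings at w = +3): V = -q^(3/2) - 2q^(7/2) + q^(9/2) - q^(11/2) + q^(13/2)
D4 (bracket -A^-11 + A^-7 - A^-3 + 2A + A^9; 11 crossings at w = +5): V = -q^(3/2) - 2q^(7/2) + q^(9/2) - q^(11/2) + q^(13/2)
V(D5) = -q^(3/2) - 2q^(7/2) + q^(9/2) - q^(11/2) + q^(13/2)  (w +7, c 11, <D> = -A^-5 + A^-1 - A^3 + 2A^7 + A^15)
V(D6) = -q^(3/2) - 2q^(7/2) + q^(9/2) - q^(11/2) + q^(13/2)  (w +5, c 13, <D> = -A^-11 + A^-7 - A^-3 + 2A + A^9)
observation: 3 classes among 6 diagrams; unequal V(q) rules out equality


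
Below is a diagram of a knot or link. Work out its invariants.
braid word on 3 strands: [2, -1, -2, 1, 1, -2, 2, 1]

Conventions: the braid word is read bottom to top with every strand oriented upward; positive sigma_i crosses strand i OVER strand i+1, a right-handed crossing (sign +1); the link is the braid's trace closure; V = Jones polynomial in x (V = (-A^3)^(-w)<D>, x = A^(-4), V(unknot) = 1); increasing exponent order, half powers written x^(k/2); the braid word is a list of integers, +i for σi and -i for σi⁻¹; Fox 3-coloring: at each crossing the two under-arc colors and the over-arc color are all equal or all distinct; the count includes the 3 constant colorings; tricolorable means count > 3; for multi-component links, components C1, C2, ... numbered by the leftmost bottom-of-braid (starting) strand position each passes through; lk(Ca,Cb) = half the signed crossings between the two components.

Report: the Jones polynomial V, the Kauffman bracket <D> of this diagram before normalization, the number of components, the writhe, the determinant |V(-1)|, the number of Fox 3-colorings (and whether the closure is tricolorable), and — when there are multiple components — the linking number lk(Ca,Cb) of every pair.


V(x) = x + x^3 - x^4
bracket: -A^-10 + A^-6 + A^2, w = +2
1 component, writhe +2, over 8 crossings
det 3, colorings 9 of 3^8 — tricolorable
observation: w = +2 (over 8 crossings) is diagram-only; (-A^3)^(-2) removes it from V


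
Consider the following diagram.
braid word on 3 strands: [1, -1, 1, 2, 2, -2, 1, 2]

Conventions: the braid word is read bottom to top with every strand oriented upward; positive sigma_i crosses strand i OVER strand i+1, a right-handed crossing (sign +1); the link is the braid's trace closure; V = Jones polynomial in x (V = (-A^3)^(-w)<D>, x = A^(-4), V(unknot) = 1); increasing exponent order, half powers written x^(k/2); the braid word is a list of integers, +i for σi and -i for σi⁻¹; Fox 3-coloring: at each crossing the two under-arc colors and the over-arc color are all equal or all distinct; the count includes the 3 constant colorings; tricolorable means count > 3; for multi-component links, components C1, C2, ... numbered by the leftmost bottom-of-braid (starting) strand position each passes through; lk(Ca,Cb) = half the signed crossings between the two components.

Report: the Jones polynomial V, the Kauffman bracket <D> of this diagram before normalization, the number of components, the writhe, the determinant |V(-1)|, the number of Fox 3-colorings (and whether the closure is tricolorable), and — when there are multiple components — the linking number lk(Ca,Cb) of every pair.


V(x) = x + x^3 - x^4
bracket: -A^-4 + 1 + A^8, w = +4
1 component, writhe +4, over 8 crossings
det 3, colorings 9 of 3^8 — tricolorable
observation: the span of V is 3, forcing >= 3 crossings in any diagram


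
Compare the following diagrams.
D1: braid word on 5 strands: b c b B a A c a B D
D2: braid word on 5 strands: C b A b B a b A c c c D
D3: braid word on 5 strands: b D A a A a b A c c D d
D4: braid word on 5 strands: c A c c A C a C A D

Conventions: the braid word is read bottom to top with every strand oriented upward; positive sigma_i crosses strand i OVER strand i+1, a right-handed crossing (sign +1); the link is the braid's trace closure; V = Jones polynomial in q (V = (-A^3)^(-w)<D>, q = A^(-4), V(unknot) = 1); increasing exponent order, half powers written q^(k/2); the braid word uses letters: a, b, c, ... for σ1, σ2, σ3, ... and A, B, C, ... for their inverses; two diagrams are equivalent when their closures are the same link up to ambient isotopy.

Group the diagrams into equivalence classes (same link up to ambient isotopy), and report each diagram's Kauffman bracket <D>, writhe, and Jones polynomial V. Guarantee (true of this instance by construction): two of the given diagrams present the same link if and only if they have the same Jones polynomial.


grouping into links: {D1} | {D2, D3} | {D4}
V(D1) = 1 + q + q^2 + q^3  (w +2, c 10, <D> = A^-6 + A^-2 + A^2 + A^6)
V(D2) = q + 2q^3 + q^5  (w +2, c 12, <D> = A^-14 + 2A^-6 + A^2)
D3 (bracket A^-14 + 2A^-6 + A^2; 12 crossings at w = +2): V = q + 2q^3 + q^5
D4 (bracket A^-6 + A^-2 + A^2 + A^6; 10 crossings at w = -2): V = q^-3 + q^-2 + q^-1 + 1
key observation: 3 classes among 4 diagrams; unequal V(q) rules out equality


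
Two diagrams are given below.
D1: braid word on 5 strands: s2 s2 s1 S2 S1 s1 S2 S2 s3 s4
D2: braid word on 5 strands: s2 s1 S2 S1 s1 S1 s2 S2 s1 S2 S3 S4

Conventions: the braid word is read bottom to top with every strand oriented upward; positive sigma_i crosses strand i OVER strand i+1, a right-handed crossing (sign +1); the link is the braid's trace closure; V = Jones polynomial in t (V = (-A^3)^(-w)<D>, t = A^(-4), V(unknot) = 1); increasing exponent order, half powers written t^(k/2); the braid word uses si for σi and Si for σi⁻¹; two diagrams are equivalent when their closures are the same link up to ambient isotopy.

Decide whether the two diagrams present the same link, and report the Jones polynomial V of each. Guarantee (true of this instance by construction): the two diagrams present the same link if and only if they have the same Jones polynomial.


same link: yes
V(D1) = 1  [10 crossings, <D> = A^6, w = +2]
V(D2) = 1  (w -2, c 12, <D> = A^-6)
note: one V(t) for all 2 diagrams — one class (guaranteed)


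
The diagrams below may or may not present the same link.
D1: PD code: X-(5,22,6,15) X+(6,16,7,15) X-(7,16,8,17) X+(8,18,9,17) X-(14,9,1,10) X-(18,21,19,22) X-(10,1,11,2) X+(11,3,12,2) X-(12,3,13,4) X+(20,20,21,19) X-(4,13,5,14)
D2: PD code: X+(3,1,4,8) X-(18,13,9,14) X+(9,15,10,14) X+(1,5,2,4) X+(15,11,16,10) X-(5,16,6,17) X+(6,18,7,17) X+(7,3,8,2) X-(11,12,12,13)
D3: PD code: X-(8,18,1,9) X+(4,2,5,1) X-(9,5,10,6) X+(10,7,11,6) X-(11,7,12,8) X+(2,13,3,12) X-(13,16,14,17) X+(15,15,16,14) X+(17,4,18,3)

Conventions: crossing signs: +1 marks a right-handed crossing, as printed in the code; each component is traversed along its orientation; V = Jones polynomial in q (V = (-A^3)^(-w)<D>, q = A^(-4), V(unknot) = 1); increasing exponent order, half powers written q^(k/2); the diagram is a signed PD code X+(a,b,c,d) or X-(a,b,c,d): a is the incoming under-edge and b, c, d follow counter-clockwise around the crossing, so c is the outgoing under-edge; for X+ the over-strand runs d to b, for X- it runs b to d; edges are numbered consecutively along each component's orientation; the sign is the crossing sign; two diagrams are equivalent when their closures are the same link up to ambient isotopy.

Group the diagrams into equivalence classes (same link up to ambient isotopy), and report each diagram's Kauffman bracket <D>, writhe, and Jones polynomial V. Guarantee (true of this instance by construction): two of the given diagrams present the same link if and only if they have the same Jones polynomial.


equivalence classes: {D1} | {D2} | {D3}
D1 (bracket A^-7 + A^-3 + A - A^9; 11 crossings at w = -3): V = q^(-9/2) - q^(-5/2) - q^(-3/2) - q^(-1/2)
V(D2) = -q^(1/2) - q^(3/2) - q^(5/2) + q^(9/2)  (w +3, c 9, <D> = -A^-9 + A^-1 + A^3 + A^7)
D3 (bracket -A^-11 + 2A^-7 - A^-3 + 2A - A^5 + A^9; 9 crossings at w = +1): V = -q^(-3/2) + q^(-1/2) - 2q^(1/2) + q^(3/2) - 2q^(5/2) + q^(7/2)
key observation: 3 classes among 3 diagrams; unequal V(q) rules out equality


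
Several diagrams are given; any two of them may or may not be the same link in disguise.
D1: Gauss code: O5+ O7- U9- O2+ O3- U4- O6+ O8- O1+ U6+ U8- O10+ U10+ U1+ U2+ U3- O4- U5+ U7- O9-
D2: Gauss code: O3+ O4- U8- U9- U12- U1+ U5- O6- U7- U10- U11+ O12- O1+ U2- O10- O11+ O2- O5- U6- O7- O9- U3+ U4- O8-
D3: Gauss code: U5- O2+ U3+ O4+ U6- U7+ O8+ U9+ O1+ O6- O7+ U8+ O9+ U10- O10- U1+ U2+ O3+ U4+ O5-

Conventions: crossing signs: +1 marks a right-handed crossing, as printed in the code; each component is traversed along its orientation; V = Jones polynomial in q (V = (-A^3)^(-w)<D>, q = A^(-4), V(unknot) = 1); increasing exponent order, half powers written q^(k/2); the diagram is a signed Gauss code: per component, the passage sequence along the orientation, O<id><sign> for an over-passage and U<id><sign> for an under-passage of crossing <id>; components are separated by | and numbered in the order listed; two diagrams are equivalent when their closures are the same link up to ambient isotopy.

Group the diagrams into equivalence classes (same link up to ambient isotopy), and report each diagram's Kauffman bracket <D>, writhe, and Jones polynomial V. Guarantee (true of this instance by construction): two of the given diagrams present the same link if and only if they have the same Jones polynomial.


grouping into links: {D1} | {D2} | {D3}
V(D1) = 1  (w 0, c 10, <D> = 1)
V(D2) = -q^-4 + q^-3 + q^-1  [12 crossings, <D> = A^-14 + A^-6 - A^-2, w = -6]
D3 (bracket A^-20 - 2A^-16 + A^-12 - 2A^-8 + 2A^-4 + A^4; 10 crossings at w = +4): V = q^2 + 2q^4 - 2q^5 + q^6 - 2q^7 + q^8
why: V(q) takes 3 values over 3 diagrams, fixing the grouping


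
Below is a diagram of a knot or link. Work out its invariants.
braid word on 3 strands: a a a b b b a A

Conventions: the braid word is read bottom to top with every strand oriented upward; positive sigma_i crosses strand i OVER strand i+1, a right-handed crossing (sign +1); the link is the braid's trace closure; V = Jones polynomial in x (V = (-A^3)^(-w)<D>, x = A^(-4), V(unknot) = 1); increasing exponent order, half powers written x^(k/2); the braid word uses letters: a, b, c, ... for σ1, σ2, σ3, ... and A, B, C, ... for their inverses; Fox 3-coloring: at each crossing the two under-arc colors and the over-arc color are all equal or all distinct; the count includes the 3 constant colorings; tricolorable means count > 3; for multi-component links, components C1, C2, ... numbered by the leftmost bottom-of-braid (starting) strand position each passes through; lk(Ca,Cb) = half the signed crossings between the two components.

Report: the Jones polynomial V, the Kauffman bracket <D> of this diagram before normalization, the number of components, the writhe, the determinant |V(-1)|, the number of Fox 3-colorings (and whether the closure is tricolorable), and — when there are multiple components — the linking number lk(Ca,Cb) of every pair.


V(x) = x^2 + 2x^4 - 2x^5 + x^6 - 2x^7 + x^8
bracket: A^-14 - 2A^-10 + A^-6 - 2A^-2 + 2A^2 + A^10, w = +6
1 component, writhe +6, over 8 crossings
det 9, colorings 27 of 3^8 — tricolorable
observation: the span of V is 6, forcing >= 6 crossings in any diagram


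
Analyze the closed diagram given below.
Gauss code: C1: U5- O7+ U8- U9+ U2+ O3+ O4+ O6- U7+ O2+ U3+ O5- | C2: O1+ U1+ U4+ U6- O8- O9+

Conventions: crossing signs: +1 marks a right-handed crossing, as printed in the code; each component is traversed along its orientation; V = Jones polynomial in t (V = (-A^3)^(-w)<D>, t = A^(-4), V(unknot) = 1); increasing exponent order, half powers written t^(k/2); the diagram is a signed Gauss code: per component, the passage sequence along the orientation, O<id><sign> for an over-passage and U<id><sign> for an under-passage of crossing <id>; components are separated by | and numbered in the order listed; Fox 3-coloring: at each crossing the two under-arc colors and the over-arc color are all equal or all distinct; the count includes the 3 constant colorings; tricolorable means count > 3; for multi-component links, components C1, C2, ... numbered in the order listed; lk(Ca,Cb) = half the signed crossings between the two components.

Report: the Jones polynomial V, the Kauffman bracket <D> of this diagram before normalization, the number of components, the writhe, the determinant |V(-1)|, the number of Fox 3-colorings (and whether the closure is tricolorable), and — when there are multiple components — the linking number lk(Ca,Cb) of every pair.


V(t) = -t^(1/2) - t^(3/2) - t^(5/2) + t^(9/2)
bracket: -A^-9 + A^-1 + A^3 + A^7, w = +3
2 components, writhe +3, over 9 crossings
lk(C1,C2) = 0
det 0, colorings 27 of 3^9 — tricolorable
observation: summing lk over 1 pair gives 0


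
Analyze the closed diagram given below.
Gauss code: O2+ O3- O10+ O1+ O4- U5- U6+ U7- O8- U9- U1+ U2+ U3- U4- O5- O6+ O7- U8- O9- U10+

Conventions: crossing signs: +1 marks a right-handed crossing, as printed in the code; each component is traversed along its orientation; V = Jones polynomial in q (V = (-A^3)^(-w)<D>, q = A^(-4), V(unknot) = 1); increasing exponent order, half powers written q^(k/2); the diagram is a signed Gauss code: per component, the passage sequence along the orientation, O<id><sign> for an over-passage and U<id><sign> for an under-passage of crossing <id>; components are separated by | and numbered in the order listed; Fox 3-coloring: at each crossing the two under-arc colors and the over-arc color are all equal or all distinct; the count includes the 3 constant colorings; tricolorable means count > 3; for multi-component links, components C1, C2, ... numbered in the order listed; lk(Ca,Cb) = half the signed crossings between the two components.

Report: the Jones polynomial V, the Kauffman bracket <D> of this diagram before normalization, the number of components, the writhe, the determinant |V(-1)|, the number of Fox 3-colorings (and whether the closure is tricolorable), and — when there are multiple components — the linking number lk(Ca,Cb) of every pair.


V = -q^-4 + q^-3 + q^-1
<D> = A^-2 + A^6 - A^10 (w = -2)
1 component over 10 crossings, w = -2
9 Fox colorings among 3^10, |V(-1)| = 3: tricolorable
why: w = -2 (over 10 crossings) is diagram-only; (-A^3)^(2) removes it from V


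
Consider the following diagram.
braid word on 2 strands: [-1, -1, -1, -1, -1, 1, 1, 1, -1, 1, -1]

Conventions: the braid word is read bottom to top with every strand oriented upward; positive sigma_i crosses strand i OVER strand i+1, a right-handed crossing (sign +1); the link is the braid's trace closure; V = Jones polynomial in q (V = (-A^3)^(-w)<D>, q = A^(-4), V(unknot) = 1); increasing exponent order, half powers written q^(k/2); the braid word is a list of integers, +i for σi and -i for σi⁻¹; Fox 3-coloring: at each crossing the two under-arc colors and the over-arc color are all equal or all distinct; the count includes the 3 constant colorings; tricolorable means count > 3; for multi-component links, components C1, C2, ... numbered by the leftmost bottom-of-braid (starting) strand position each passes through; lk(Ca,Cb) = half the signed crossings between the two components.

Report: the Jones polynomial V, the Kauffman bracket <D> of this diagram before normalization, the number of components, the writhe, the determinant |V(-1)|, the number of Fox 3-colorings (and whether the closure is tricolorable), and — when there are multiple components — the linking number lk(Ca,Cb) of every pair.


V(q) = -q^-4 + q^-3 + q^-1
bracket: -A^-5 - A^3 + A^7, w = -3
1 component, writhe -3, over 11 crossings
det 3, colorings 9 of 3^11 — tricolorable
observation: V spans 3 powers of q: at least 3 crossings in any diagram
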